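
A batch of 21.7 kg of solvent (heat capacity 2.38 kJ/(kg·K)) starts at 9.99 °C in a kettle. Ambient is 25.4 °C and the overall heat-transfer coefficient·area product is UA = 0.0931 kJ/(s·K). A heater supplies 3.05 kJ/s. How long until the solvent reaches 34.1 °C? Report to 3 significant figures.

Lumped-capacitance energy balance: M c_p dT/dt = UA(T_amb − T) + Q̇.
τ = M c_p/UA = 554.74 s; T_ss = T_amb + Q̇/UA = 25.4 + 3.05/0.0931 = 58.160 °C.
T(t) = T_ss + (T₀ − T_ss)e^(−t/τ); set T = 34.1:
t = −τ ln[(T − T_ss)/(T₀ − T_ss)] = −554.74 · ln(0.49949) = 385.08 s.

385 s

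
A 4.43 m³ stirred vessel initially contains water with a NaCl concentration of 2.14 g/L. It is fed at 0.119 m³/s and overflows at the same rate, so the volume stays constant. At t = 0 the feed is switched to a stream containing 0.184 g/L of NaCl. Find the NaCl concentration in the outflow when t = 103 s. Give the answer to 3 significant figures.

0.307 g/L

Accumulation = in − out for the solute gives V dC/dt = Q(C_in − C).
So dC/dt = (C_in − C)/τ with τ = V/Q = 4.43/0.119 = 37.227 s.
Solution: C(t) = C_in + (C₀ − C_in) e^(−t/τ).
C(103) = 0.184 + (2.14 − 0.184)·e^(−103/37.227) = 0.184 + (1.9560)·0.062862 = 0.30696 g/L.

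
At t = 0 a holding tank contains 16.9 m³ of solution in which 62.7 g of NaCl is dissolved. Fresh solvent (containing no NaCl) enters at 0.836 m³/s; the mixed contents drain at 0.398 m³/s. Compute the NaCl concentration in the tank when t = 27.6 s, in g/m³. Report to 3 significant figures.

1.32 g/m³

Total volume: dV/dt = Q_in − Q_out = 0.43800 m³/s, so V(t) = 16.9 + 0.43800 t and V(27.6) = 28.989 m³.
No NaCl enters, so dm/dt = −Q_out · (m/V).
Separate: dm/m = −Q_out dt/V(t) ⇒ ln(m/m₀) = −(Q_out/(Q_in−Q_out)) ln(V/V₀).
m = m₀ (V₀/V)^(Q_out/(Q_in−Q_out)) = 62.7 × (16.9/28.989)^(0.90868) = 38.399 g.
C = m/V = 38.399/28.989 = 1.3246 g/m³.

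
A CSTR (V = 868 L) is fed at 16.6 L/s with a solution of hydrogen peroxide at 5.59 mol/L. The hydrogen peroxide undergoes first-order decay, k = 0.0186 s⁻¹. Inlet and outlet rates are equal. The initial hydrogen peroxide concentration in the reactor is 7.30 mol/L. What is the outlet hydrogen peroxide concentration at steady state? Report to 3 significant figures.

Accumulation = in − out − consumed: V dC/dt = Q C_in − Q C − k V C.
Steady state (dC/dt = 0): C_ss = Q C_in/(Q + kV) = C_in/(1 + kV/Q).
C_ss = 16.6·5.59/(16.6 + 0.0186·868) = 92.794/32.745 = 2.8339 mol/L.

2.83 mol/L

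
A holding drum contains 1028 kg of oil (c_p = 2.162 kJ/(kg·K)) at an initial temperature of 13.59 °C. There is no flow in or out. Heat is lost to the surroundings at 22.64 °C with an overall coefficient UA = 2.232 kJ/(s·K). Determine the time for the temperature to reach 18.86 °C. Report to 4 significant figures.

M c_p dT/dt = −UA(T − T_amb).
τ = M c_p/UA = 995.760 s; T_ss = T_amb = 22.6400 °C.
T(t) = T_ss + (T₀ − T_ss)e^(−t/τ); set T = 18.86:
t = −τ ln[(T − T_ss)/(T₀ − T_ss)] = −995.760 · ln(0.417680) = 869.339 s.

869.3 s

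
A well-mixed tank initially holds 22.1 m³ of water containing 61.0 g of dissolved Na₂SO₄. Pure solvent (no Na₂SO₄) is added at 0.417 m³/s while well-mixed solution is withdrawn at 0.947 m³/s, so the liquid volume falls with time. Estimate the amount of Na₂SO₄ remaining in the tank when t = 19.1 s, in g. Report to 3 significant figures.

20.4 g

Let m(t) be the amount of Na₂SO₄. Volume: V(t) = V₀ + (Q_in − Q_out) t = 22.1 − 0.53000 t; V(19.1) = 11.977 m³.
No Na₂SO₄ enters, so dm/dt = −Q_out · (m/V).
dm/m = −Q_out dt/(V₀ − 0.53000 t); integrating gives ln(m/m₀) = −(Q_out/(Q_in−Q_out)) ln(V/V₀).
m = m₀ (V₀/V)^(Q_out/(Q_in−Q_out)) = 61.0 × (22.1/11.977)^(-1.7868) = 20.416 g.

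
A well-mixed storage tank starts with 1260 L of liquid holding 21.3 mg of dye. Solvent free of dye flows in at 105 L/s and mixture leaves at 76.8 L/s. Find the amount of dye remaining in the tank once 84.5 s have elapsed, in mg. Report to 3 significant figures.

1.18 mg

Let m(t) be the amount of dye. Volume: V(t) = V₀ + (Q_in − Q_out) t = 1260 + 28.200 t; V(84.5) = 3642.9 L.
Solute balance: dm/dt = 0 − Q_out C = −Q_out m/V(t).
Separate: dm/m = −Q_out dt/V(t) ⇒ ln(m/m₀) = −(Q_out/(Q_in−Q_out)) ln(V/V₀).
m = m₀ (V₀/V)^(Q_out/(Q_in−Q_out)) = 21.3 × (1260/3642.9)^(2.7234) = 1.1822 mg.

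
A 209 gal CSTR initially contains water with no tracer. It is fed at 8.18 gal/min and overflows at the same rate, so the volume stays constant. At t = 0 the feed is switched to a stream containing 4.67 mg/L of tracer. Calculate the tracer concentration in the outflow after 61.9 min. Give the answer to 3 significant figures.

Mass balance on the solute (V constant): V dC/dt = Q(C_in − C).
Time constant τ = V/Q = 209/8.18 = 25.550 min.
C approaches C_in exponentially: C(t) = C_in + (C₀ − C_in) e^(−t/τ).
C(61.9) = 4.67 + (0 − 4.67)·e^(−61.9/25.550) = 4.67 + (-4.6700)·0.088683 = 4.2559 mg/L.

4.26 mg/L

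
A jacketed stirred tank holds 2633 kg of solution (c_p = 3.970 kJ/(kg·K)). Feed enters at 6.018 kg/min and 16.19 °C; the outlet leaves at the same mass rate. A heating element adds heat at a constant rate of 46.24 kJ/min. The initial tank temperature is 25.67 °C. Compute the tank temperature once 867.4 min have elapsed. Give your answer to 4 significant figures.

19.16 °C

Heat balance on the well-mixed liquid: M c_p dT/dt = ṁ c_p (T_in − T) + 46.24.
τ = M/ṁ = 437.521 min; T_ss = T_in + Q̇/(ṁ c_p) = 16.19 + 46.24/(6.018·3.970) = 18.1254 °C.
Integrating: T(t) = T_ss + (T₀ − T_ss) e^(−t/τ).
T(867.4) = 18.1254 + (7.54458)·e^(−867.4/437.521) = 18.1254 + (7.54458)·0.137720 = 19.1645 °C.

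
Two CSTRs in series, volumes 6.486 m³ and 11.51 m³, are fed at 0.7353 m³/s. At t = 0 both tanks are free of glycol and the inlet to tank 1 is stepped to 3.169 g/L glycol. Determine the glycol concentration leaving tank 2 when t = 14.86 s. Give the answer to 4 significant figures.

Time constants: τᵢ = Vᵢ/Q for each well-mixed tank.
τ₁ = 6.486/0.7353 = 8.82089 s; τ₂ = 11.51/0.7353 = 15.6535 s.
Tank 1: C₁ = C_in(1 − e^(−t/τ₁)). Tank 2 (τ₁ ≠ τ₂): C₂ = C_in[1 − (τ₁ e^(−t/τ₁) − τ₂ e^(−t/τ₂))/(τ₁ − τ₂)].
At t = 14.86: e^(−t/τ₁) = 0.185512, e^(−t/τ₂) = 0.387008.
C₂ = 3.169·[1 − (8.82089·0.185512 − 15.6535·0.387008)/(-6.83259)] = 3.169·0.352860 = 1.11821 g/L.

1.118 g/L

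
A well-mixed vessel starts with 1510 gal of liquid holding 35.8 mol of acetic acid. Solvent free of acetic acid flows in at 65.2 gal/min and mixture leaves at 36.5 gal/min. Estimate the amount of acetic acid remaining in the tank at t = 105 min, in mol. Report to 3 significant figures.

Total volume: dV/dt = Q_in − Q_out = 28.700 gal/min, so V(t) = 1510 + 28.700 t and V(105) = 4523.5 gal.
Solute balance: dm/dt = 0 − Q_out C = −Q_out m/V(t).
Separate: dm/m = −Q_out dt/V(t) ⇒ ln(m/m₀) = −(Q_out/(Q_in−Q_out)) ln(V/V₀).
m = m₀ (V₀/V)^(Q_out/(Q_in−Q_out)) = 35.8 × (1510/4523.5)^(1.2718) = 8.8692 mol.

8.87 mol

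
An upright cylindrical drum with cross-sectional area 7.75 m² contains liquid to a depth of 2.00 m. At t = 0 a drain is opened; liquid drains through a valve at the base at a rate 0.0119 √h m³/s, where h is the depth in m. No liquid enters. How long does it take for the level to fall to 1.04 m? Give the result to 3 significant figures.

514 s

With no inflow, A dh/dt = −0.0119 √h.
∫ h^(−1/2) dh = −(0.0119/A) ∫ dt, giving 2√h = 2√h₀ − (0.0119/A) t.
t = 2A(√h₀ − √h)/0.0119 = 2·7.75·(√2.00 − √1.04)/0.0119
  = 15.500 × (1.4142 − 1.0198) / 0.0119 = 513.73 s.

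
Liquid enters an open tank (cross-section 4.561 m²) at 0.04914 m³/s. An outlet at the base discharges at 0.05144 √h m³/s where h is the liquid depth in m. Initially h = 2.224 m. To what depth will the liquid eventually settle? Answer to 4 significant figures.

Level balance: A dh/dt = 0.04914 − 0.05144 √h. Setting dh/dt = 0:
Q_in = 0.05144 √h_ss ⇒ √h_ss = 0.04914/0.05144 = 0.955288.
h_ss = 0.955288² = 0.912575 m. (Since h₀ = 2.224 m > h_ss, the level will fall toward this value.)

0.9126 m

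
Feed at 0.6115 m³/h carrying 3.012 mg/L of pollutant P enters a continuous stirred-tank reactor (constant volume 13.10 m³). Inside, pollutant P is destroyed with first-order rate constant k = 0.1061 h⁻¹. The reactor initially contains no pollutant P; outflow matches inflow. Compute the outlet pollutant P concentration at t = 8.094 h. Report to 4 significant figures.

V dC/dt = Q(C_in − C) − k V C.
This is linear with rate a = Q/V + k = 0.152779 h⁻¹.
C_ss = Q C_in/(Q + kV) = 0.920270 mg/L; C(t) = C_ss + (C₀ − C_ss) e^(−a t).
C(8.094) = 0.920270 + (-0.920270)·e^(−0.152779·8.094) = 0.920270 + (-0.920270)·0.290371 = 0.653051 mg/L.

0.6531 mg/L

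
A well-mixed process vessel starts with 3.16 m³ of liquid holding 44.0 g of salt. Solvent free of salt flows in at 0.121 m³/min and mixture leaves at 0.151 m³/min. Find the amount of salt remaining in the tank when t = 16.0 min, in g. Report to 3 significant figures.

19.2 g

Total volume: dV/dt = Q_in − Q_out = -0.030000 m³/min, so V(t) = 3.16 − 0.030000 t and V(16.0) = 2.6800 m³.
Solute balance: dm/dt = 0 − Q_out C = −Q_out m/V(t).
Separate: dm/m = −Q_out dt/V(t) ⇒ ln(m/m₀) = −(Q_out/(Q_in−Q_out)) ln(V/V₀).
m = m₀ (V₀/V)^(Q_out/(Q_in−Q_out)) = 44.0 × (3.16/2.6800)^(-5.0333) = 19.200 g.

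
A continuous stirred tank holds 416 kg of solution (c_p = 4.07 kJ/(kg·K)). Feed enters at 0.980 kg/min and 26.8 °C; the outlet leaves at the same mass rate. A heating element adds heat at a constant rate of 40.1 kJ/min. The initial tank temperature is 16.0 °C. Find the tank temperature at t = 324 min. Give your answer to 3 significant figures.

27.1 °C

Energy balance: M c_p dT/dt = ṁ c_p (T_in − T) + 40.1.
Rearrange: dT/dt = (T_ss − T)/τ with τ = M/ṁ = 424.49 min and T_ss = T_in + Q̇/(ṁ c_p) = 36.854 °C.
Integrating: T(t) = T_ss + (T₀ − T_ss) e^(−t/τ).
T(324) = 36.854 + (-20.854)·e^(−324/424.49) = 36.854 + (-20.854)·0.46614 = 27.133 °C.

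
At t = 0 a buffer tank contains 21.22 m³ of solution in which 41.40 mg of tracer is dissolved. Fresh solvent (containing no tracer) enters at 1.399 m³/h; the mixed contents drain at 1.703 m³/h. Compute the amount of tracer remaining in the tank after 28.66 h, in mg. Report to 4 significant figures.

Let m(t) be the amount of tracer. Volume: V(t) = V₀ + (Q_in − Q_out) t = 21.22 − 0.304000 t; V(28.66) = 12.5074 m³.
No tracer enters, so dm/dt = −Q_out · (m/V).
Separate: dm/m = −Q_out dt/V(t) ⇒ ln(m/m₀) = −(Q_out/(Q_in−Q_out)) ln(V/V₀).
m = m₀ (V₀/V)^(Q_out/(Q_in−Q_out)) = 41.40 × (21.22/12.5074)^(-5.60197) = 2.14240 mg.

2.142 mg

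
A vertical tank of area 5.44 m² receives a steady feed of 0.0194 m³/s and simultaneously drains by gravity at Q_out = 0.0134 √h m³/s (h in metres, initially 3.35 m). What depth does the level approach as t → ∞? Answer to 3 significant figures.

2.10 m

A dh/dt = Q_in − 0.0134 √h. Steady state requires inflow = outflow:
Q_in = 0.0134 √h_ss ⇒ √h_ss = 0.0194/0.0134 = 1.4478.
h_ss = 1.4478² = 2.0960 m. (Since h₀ = 3.35 m > h_ss, the level will fall toward this value.)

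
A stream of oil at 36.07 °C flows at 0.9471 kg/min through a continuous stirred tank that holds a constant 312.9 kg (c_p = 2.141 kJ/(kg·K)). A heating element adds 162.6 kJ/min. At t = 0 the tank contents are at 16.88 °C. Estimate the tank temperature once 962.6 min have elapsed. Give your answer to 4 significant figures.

Energy balance: M c_p dT/dt = ṁ c_p (T_in − T) + 162.6.
τ = M/ṁ = 330.377 min; T_ss = T_in + Q̇/(ṁ c_p) = 36.07 + 162.6/(0.9471·2.141) = 116.258 °C.
T approaches T_ss exponentially: T(t) = T_ss + (T₀ − T_ss) e^(−t/τ).
T(962.6) = 116.258 + (-99.3778)·e^(−962.6/330.377) = 116.258 + (-99.3778)·0.0542777 = 110.864 °C.

110.9 °C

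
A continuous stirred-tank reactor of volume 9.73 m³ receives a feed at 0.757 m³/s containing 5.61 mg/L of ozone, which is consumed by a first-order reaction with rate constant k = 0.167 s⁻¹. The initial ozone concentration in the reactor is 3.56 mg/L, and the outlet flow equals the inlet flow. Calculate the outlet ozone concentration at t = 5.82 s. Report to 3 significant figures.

Species balance: V dC/dt = Q C_in − Q C − k V C.
dC/dt = (Q/V) C_in − (Q/V + k) C; effective rate a = Q/V + k = 0.077801 + 0.167 = 0.24480 s⁻¹.
C_ss = Q C_in/(Q + kV) = 1.7829 mg/L; C(t) = C_ss + (C₀ − C_ss) e^(−a t).
C(5.82) = 1.7829 + (1.7771)·e^(−0.24480·5.82) = 1.7829 + (1.7771)·0.24057 = 2.2104 mg/L.

2.21 mg/L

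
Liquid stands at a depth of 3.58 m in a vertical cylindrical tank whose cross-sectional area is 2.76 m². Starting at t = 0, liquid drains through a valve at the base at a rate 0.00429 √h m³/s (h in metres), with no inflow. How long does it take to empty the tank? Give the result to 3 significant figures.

2430 s

A dh/dt = −Q_out = −0.00429 √h.
Separate and integrate: 2(√h − √h₀) = −(0.00429/A) t.
Set h = 0: 2√h₀ = (0.00429/A) t_empty ⇒ t_empty = 2A√h₀/0.00429.
t_empty = 2·2.76·√3.58/0.00429 = 5.5200·1.8921/0.00429 = 2434.6 s.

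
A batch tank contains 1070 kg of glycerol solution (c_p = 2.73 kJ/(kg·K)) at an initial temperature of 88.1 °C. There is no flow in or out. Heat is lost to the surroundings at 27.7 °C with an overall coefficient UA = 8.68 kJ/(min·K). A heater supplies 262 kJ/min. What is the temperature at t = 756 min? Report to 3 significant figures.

Lumped-capacitance energy balance: M c_p dT/dt = UA(T_amb − T) + Q̇.
dT/dt = (T_ss − T)/τ with T_ss = T_amb + Q̇/UA = 27.7 + 262/8.68 = 57.884 °C, τ = M c_p/UA = 1070·2.73/8.68 = 336.53 min.
Integrating: T(t) = T_ss + (T₀ − T_ss) e^(−t/τ).
T(756) = 57.884 + (30.216)·0.10577 = 61.080 °C.

61.1 °C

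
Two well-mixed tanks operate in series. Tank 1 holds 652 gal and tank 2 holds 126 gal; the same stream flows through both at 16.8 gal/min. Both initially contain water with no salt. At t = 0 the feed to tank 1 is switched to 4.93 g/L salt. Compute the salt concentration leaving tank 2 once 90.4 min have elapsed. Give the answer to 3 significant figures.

4.34 g/L

Each tank obeys Vᵢ dCᵢ/dt = Q(Cᵢ₋₁ − Cᵢ), so τᵢ = Vᵢ/Q.
τ₁ = 652/16.8 = 38.810 min; τ₂ = 126/16.8 = 7.5000 min.
Tank 1: C₁ = C_in(1 − e^(−t/τ₁)). Tank 2 (τ₁ ≠ τ₂): C₂ = C_in[1 − (τ₁ e^(−t/τ₁) − τ₂ e^(−t/τ₂))/(τ₁ − τ₂)].
At t = 90.4: e^(−t/τ₁) = 0.097361, e^(−t/τ₂) = 5.8251e-06.
C₂ = 4.93·[1 − (38.810·0.097361 − 7.5000·5.8251e-06)/(31.310)] = 4.93·0.87932 = 4.3350 g/L.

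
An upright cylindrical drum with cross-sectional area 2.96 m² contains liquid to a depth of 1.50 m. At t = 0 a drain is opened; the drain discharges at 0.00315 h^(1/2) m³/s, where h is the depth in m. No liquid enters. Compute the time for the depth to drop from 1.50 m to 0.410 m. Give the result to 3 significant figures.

A dh/dt = −Q_out = −0.00315 √h.
∫ h^(−1/2) dh = −(0.00315/A) ∫ dt, giving 2√h = 2√h₀ − (0.00315/A) t.
t = 2A(√h₀ − √h)/0.00315 = 2·2.96·(√1.50 − √0.410)/0.00315
  = 5.9200 × (1.2247 − 0.64031) / 0.00315 = 1098.4 s.

1100 s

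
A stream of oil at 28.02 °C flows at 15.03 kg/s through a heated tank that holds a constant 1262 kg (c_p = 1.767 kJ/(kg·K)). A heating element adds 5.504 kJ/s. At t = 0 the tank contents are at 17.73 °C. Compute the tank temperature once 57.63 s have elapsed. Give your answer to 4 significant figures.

22.94 °C

M c_p dT/dt = ṁ c_p (T_in − T) + Q̇.
Rearrange: dT/dt = (T_ss − T)/τ with τ = M/ṁ = 83.9654 s and T_ss = T_in + Q̇/(ṁ c_p) = 28.2272 °C.
T approaches T_ss exponentially: T(t) = T_ss + (T₀ − T_ss) e^(−t/τ).
T(57.63) = 28.2272 + (-10.4972)·e^(−57.63/83.9654) = 28.2272 + (-10.4972)·0.503408 = 22.9428 °C.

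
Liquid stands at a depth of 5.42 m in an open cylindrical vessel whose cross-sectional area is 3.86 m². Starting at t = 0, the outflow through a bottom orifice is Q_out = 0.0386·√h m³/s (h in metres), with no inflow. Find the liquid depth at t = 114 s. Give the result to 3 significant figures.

3.09 m

Unsteady balance on liquid volume: A dh/dt = −0.0386 √h.
Separate and integrate: 2(√h − √h₀) = −(0.0386/A) t.
√h = √5.42 − 0.0386·114/(2·3.86) = 2.3281 − 0.57000 = 1.7581.
h = 1.7581² = 3.0909 m.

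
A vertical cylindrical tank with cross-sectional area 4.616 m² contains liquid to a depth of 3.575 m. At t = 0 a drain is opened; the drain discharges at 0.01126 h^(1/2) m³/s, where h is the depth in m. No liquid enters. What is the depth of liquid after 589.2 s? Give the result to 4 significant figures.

1.374 m

With no inflow, A dh/dt = −0.01126 √h.
∫ h^(−1/2) dh = −(0.01126/A) ∫ dt, giving 2√h = 2√h₀ − (0.01126/A) t.
√h = √3.575 − 0.01126·589.2/(2·4.616) = 1.89077 − 0.718630 = 1.17214.
h = 1.17214² = 1.37391 m.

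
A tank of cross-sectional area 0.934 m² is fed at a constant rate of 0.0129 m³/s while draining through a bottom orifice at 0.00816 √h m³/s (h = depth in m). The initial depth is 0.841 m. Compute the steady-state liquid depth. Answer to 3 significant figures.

A dh/dt = Q_in − 0.00816 √h. Steady state requires inflow = outflow:
Q_in = 0.00816 √h_ss ⇒ √h_ss = 0.0129/0.00816 = 1.5809.
h_ss = 1.5809² = 2.4992 m. (Since h₀ = 0.841 m < h_ss, the level will rise toward this value.)

2.50 m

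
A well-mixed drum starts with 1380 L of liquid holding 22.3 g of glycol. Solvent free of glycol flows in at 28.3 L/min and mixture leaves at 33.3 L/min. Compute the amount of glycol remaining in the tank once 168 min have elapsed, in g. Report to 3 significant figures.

0.0431 g

Total volume: dV/dt = Q_in − Q_out = -5.0000 L/min, so V(t) = 1380 − 5.0000 t and V(168) = 540.00 L.
Species balance (pure solvent in): dm/dt = −Q_out · m/V(t).
Separate: dm/m = −Q_out dt/V(t) ⇒ ln(m/m₀) = −(Q_out/(Q_in−Q_out)) ln(V/V₀).
m = m₀ (V₀/V)^(Q_out/(Q_in−Q_out)) = 22.3 × (1380/540.00)^(-6.6600) = 0.043098 g.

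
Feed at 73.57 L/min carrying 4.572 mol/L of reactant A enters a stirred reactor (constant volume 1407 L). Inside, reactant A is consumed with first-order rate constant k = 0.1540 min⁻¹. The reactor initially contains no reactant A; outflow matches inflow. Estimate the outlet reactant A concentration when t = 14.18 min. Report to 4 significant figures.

Accumulation = in − out − consumed: V dC/dt = Q C_in − Q C − k V C.
dC/dt = (Q/V) C_in − (Q/V + k) C; effective rate a = Q/V + k = 0.0522886 + 0.1540 = 0.206289 min⁻¹.
C_ss = Q C_in/(Q + kV) = 1.15888 mol/L; C(t) = C_ss + (C₀ − C_ss) e^(−a t).
C(14.18) = 1.15888 + (-1.15888)·e^(−0.206289·14.18) = 1.15888 + (-1.15888)·0.0536555 = 1.09670 mol/L.

1.097 mol/L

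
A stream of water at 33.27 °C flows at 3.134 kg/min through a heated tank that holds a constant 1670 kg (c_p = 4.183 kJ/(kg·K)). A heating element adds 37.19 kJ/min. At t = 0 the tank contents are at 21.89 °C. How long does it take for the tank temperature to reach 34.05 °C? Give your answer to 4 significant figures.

1030 min

Heat balance on the well-mixed liquid: M c_p dT/dt = ṁ c_p (T_in − T) + 37.19.
τ = M/ṁ = 532.865 min; T_ss = T_in + Q̇/(ṁ c_p) = 36.1069 °C.
T(t) = T_ss + (T₀ − T_ss) e^(−t/τ). Set T = 34.05:
e^(−t/τ) = (34.05 − 36.1069)/(21.89 − 36.1069) = 0.144678
t = −532.865 · ln(0.144678) = 1030.16 min.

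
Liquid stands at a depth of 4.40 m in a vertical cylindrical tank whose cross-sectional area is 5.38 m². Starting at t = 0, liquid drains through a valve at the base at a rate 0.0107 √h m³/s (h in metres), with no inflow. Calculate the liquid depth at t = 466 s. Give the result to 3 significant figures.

2.67 m

A dh/dt = −Q_out = −0.0107 √h.
∫ h^(−1/2) dh = −(0.0107/A) ∫ dt, giving 2√h = 2√h₀ − (0.0107/A) t.
√h = √4.40 − 0.0107·466/(2·5.38) = 2.0976 − 0.46340 = 1.6342.
h = 1.6342² = 2.6707 m.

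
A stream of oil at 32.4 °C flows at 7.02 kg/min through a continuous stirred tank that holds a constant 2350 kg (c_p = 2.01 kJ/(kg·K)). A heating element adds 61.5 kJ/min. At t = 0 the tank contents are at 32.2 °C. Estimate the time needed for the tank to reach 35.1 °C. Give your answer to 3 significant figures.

338 min

M c_p dT/dt = ṁ c_p (T_in − T) + Q̇.
τ = M/ṁ = 334.76 min; T_ss = T_in + Q̇/(ṁ c_p) = 36.759 °C.
T(t) = T_ss + (T₀ − T_ss) e^(−t/τ). Set T = 35.1:
e^(−t/τ) = (35.1 − 36.759)/(32.2 − 36.759) = 0.36383
t = −334.76 · ln(0.36383) = 338.46 min.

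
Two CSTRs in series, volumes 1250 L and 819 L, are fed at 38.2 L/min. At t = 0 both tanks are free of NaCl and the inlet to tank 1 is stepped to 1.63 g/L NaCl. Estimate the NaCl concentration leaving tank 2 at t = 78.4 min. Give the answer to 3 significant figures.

1.28 g/L

Each tank obeys Vᵢ dCᵢ/dt = Q(Cᵢ₋₁ − Cᵢ), so τᵢ = Vᵢ/Q.
τ₁ = 1250/38.2 = 32.723 min; τ₂ = 819/38.2 = 21.440 min.
Solving the cascade with C₁(0)=C₂(0)=0 gives C₂(t) = C_in[1 − (τ₁ e^(−t/τ₁) − τ₂ e^(−t/τ₂))/(τ₁ − τ₂)].
At t = 78.4: e^(−t/τ₁) = 0.091090, e^(−t/τ₂) = 0.025816.
C₂ = 1.63·[1 − (32.723·0.091090 − 21.440·0.025816)/(11.283)] = 1.63·0.78487 = 1.2793 g/L.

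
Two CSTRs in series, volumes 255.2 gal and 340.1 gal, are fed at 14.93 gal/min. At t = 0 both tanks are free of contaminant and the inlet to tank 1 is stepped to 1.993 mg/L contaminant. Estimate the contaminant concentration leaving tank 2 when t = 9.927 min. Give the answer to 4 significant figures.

0.1811 mg/L

Time constants: τᵢ = Vᵢ/Q for each well-mixed tank.
τ₁ = 255.2/14.93 = 17.0931 min; τ₂ = 340.1/14.93 = 22.7796 min.
Solving the cascade with C₁(0)=C₂(0)=0 gives C₂(t) = C_in[1 − (τ₁ e^(−t/τ₁) − τ₂ e^(−t/τ₂))/(τ₁ − τ₂)].
At t = 9.927: e^(−t/τ₁) = 0.559473, e^(−t/τ₂) = 0.646757.
C₂ = 1.993·[1 − (17.0931·0.559473 − 22.7796·0.646757)/(-5.68654)] = 1.993·0.0908741 = 0.181112 mg/L.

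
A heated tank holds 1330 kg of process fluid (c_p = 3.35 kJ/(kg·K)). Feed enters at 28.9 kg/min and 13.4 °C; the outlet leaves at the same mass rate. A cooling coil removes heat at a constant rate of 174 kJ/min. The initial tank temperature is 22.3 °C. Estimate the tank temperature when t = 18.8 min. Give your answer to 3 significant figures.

M c_p dT/dt = ṁ c_p (T_in − T) − Q̇.
Rearrange: dT/dt = (T_ss − T)/τ with τ = M/ṁ = 46.021 min and T_ss = T_in − Q̇/(ṁ c_p) = 11.603 °C.
Integrating: T(t) = T_ss + (T₀ − T_ss) e^(−t/τ).
T(18.8) = 11.603 + (10.697)·e^(−18.8/46.021) = 11.603 + (10.697)·0.66464 = 18.713 °C.

18.7 °C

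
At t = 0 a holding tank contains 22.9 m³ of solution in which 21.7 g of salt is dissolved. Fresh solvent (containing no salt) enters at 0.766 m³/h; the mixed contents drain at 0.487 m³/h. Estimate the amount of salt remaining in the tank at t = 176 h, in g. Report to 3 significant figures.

2.94 g

Let m(t) be the amount of salt. Volume: V(t) = V₀ + (Q_in − Q_out) t = 22.9 + 0.27900 t; V(176) = 72.004 m³.
Species balance (pure solvent in): dm/dt = −Q_out · m/V(t).
dm/m = −Q_out dt/(V₀ + 0.27900 t); integrating gives ln(m/m₀) = −(Q_out/(Q_in−Q_out)) ln(V/V₀).
m = m₀ (V₀/V)^(Q_out/(Q_in−Q_out)) = 21.7 × (22.9/72.004)^(1.7455) = 2.9378 g.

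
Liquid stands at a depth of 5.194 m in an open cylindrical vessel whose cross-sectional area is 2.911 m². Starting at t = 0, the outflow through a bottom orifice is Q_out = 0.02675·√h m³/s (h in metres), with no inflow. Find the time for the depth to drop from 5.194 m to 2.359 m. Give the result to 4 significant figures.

With no inflow, A dh/dt = −0.02675 √h.
Separate and integrate: 2(√h − √h₀) = −(0.02675/A) t.
t = 2A(√h₀ − √h)/0.02675 = 2·2.911·(√5.194 − √2.359)/0.02675
  = 5.82200 × (2.27903 − 1.53590) / 0.02675 = 161.739 s.

161.7 s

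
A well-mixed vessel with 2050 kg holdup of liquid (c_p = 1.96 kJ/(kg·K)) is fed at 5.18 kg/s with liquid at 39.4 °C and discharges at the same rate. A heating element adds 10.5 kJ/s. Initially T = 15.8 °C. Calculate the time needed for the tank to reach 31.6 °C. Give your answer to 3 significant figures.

406 s

Heat balance on the well-mixed liquid: M c_p dT/dt = ṁ c_p (T_in − T) + 10.5.
τ = M/ṁ = 395.75 s; T_ss = T_in + Q̇/(ṁ c_p) = 40.434 °C.
T(t) = T_ss + (T₀ − T_ss) e^(−t/τ). Set T = 31.6:
e^(−t/τ) = (31.6 − 40.434)/(15.8 − 40.434) = 0.35862
t = −395.75 · ln(0.35862) = 405.85 s.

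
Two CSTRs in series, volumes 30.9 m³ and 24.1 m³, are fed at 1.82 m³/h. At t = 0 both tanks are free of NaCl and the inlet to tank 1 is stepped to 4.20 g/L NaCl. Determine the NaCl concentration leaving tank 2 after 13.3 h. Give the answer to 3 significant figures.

0.933 g/L

Time constants: τᵢ = Vᵢ/Q for each well-mixed tank.
τ₁ = 30.9/1.82 = 16.978 h; τ₂ = 24.1/1.82 = 13.242 h.
Tank 1: C₁ = C_in(1 − e^(−t/τ₁)). Tank 2 (τ₁ ≠ τ₂): C₂ = C_in[1 − (τ₁ e^(−t/τ₁) − τ₂ e^(−t/τ₂))/(τ₁ − τ₂)].
At t = 13.3: e^(−t/τ₁) = 0.45687, e^(−t/τ₂) = 0.36626.
C₂ = 4.20·[1 − (16.978·0.45687 − 13.242·0.36626)/(3.7363)] = 4.20·0.22203 = 0.93254 g/L.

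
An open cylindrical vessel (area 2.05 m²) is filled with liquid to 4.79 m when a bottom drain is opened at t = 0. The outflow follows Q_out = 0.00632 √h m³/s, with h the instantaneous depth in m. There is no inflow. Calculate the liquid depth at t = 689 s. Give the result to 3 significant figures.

1.27 m

Accumulation of liquid (constant cross-section A): A dh/dt = −0.00632 √h.
This is separable: 2 d(√h)/dt = −0.00632/A, so √h = √h₀ − (0.00632/(2A)) t.
√h = √4.79 − 0.00632·689/(2·2.05) = 2.1886 − 1.0621 = 1.1265.
h = 1.1265² = 1.2691 m.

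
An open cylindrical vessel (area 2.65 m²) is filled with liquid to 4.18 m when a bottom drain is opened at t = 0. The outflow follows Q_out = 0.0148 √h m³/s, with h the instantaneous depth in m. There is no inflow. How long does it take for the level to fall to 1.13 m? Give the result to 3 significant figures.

A dh/dt = −Q_out = −0.0148 √h.
∫ h^(−1/2) dh = −(0.0148/A) ∫ dt, giving 2√h = 2√h₀ − (0.0148/A) t.
t = 2A(√h₀ − √h)/0.0148 = 2·2.65·(√4.18 − √1.13)/0.0148
  = 5.3000 × (2.0445 − 1.0630) / 0.0148 = 351.48 s.

351 s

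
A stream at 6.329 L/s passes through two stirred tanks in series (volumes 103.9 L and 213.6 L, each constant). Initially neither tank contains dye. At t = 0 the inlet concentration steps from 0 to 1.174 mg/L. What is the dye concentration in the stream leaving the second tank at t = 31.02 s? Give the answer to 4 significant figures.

0.4303 mg/L

Each tank obeys Vᵢ dCᵢ/dt = Q(Cᵢ₋₁ − Cᵢ), so τᵢ = Vᵢ/Q.
τ₁ = 103.9/6.329 = 16.4165 s; τ₂ = 213.6/6.329 = 33.7494 s.
Tank 1: C₁ = C_in(1 − e^(−t/τ₁)). Tank 2 (τ₁ ≠ τ₂): C₂ = C_in[1 − (τ₁ e^(−t/τ₁) − τ₂ e^(−t/τ₂))/(τ₁ − τ₂)].
At t = 31.02: e^(−t/τ₁) = 0.151138, e^(−t/τ₂) = 0.398867.
C₂ = 1.174·[1 − (16.4165·0.151138 − 33.7494·0.398867)/(-17.3329)] = 1.174·0.366502 = 0.430273 mg/L.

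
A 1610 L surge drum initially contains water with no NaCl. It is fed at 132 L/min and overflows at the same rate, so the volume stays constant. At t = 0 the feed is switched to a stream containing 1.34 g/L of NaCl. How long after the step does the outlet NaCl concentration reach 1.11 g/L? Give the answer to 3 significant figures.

21.5 min

Transient balance on the dissolved component: V dC/dt = Q(C_in − C), so τ = V/Q = 12.197 min.
C(t) = C_in + (C₀ − C_in) e^(−t/τ). Set C = 1.11 and solve for t:
e^(−t/τ) = (C − C_in)/(C₀ − C_in) = (1.11 − 1.34)/(0 − 1.34) = 0.17164
t = −τ ln(…) = 12.197 × 1.7623 = 21.495 min.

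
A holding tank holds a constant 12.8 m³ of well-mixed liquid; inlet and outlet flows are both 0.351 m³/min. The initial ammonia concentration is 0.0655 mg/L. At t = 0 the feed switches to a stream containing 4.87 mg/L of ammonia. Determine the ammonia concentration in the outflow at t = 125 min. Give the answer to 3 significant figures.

Transient balance on the dissolved component: V dC/dt = Q(C_in − C).
Time constant τ = V/Q = 12.8/0.351 = 36.467 min.
Solution: C(t) = C_in + (C₀ − C_in) e^(−t/τ).
C(125) = 4.87 + (0.0655 − 4.87)·e^(−125/36.467) = 4.87 + (-4.8045)·0.032460 = 4.7140 mg/L.

4.71 mg/L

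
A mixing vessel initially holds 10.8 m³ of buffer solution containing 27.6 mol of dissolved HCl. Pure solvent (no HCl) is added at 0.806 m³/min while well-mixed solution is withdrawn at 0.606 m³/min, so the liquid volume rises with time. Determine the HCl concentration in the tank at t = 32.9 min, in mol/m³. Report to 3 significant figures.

Total volume: dV/dt = Q_in − Q_out = 0.20000 m³/min, so V(t) = 10.8 + 0.20000 t and V(32.9) = 17.380 m³.
Species balance (pure solvent in): dm/dt = −Q_out · m/V(t).
Separate: dm/m = −Q_out dt/V(t) ⇒ ln(m/m₀) = −(Q_out/(Q_in−Q_out)) ln(V/V₀).
m = m₀ (V₀/V)^(Q_out/(Q_in−Q_out)) = 27.6 × (10.8/17.380)^(3.0300) = 6.5288 mol.
C = m/V = 6.5288/17.380 = 0.37565 mol/m³.

0.376 mol/m³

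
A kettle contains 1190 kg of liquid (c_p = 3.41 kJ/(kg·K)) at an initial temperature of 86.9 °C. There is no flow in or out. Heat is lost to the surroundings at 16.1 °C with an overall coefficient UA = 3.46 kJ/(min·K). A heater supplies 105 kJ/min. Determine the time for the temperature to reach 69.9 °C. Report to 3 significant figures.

M c_p dT/dt = −UA(T − T_amb) + Q̇.
τ = M c_p/UA = 1172.8 min; T_ss = T_amb + Q̇/UA = 16.1 + 105/3.46 = 46.447 °C.
T(t) = T_ss + (T₀ − T_ss)e^(−t/τ); set T = 69.9:
t = −τ ln[(T − T_ss)/(T₀ − T_ss)] = −1172.8 · ln(0.57976) = 639.34 min.

639 min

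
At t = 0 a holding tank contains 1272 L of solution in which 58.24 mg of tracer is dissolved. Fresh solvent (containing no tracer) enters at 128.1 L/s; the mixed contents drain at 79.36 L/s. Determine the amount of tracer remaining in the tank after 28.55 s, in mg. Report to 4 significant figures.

17.48 mg

Let m(t) be the amount of tracer. Volume: V(t) = V₀ + (Q_in − Q_out) t = 1272 + 48.7400 t; V(28.55) = 2663.53 L.
Solute balance: dm/dt = 0 − Q_out C = −Q_out m/V(t).
Separate: dm/m = −Q_out dt/V(t) ⇒ ln(m/m₀) = −(Q_out/(Q_in−Q_out)) ln(V/V₀).
m = m₀ (V₀/V)^(Q_out/(Q_in−Q_out)) = 58.24 × (1272/2663.53)^(1.62823) = 17.4827 mg.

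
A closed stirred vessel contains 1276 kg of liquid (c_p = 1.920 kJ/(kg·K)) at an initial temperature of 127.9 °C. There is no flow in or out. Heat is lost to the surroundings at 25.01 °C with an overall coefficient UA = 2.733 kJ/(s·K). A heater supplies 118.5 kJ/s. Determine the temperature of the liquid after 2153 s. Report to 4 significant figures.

73.76 °C

Lumped-capacitance energy balance: M c_p dT/dt = UA(T_amb − T) + Q̇.
dT/dt = (T_ss − T)/τ with T_ss = T_amb + Q̇/UA = 25.01 + 118.5/2.733 = 68.3689 °C, τ = M c_p/UA = 1276·1.920/2.733 = 896.422 s.
This is linear first-order; T(t) = T_ss + (T₀ − T_ss) e^(−t/τ).
T(2153) = 68.3689 + (59.5311)·0.0905574 = 73.7599 °C.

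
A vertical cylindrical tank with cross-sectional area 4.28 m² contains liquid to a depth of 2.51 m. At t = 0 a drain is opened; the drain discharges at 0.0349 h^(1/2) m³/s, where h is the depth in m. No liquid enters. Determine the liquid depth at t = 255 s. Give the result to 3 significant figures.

Mass balance (ρ constant): A dh/dt = −0.0349 √h.
Separate and integrate: 2(√h − √h₀) = −(0.0349/A) t.
√h = √2.51 − 0.0349·255/(2·4.28) = 1.5843 − 1.0397 = 0.54464.
h = 0.54464² = 0.29663 m.

0.297 m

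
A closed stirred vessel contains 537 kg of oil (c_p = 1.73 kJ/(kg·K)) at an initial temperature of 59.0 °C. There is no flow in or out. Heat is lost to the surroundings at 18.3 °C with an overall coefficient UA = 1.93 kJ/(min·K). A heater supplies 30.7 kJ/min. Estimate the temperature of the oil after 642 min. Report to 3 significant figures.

40.7 °C

Unsteady energy balance on the tank contents: M c_p dT/dt = −UA(T − T_amb) + Q̇.
dT/dt = (T_ss − T)/τ with T_ss = T_amb + Q̇/UA = 18.3 + 30.7/1.93 = 34.207 °C, τ = M c_p/UA = 537·1.73/1.93 = 481.35 min.
Integrating: T(t) = T_ss + (T₀ − T_ss) e^(−t/τ).
T(642) = 34.207 + (24.793)·0.26349 = 40.739 °C.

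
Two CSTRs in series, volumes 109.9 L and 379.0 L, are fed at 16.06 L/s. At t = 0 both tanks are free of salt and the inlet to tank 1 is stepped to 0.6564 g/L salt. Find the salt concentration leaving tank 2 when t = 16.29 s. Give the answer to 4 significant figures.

0.2176 g/L

Time constants: τᵢ = Vᵢ/Q for each well-mixed tank.
τ₁ = 109.9/16.06 = 6.84309 s; τ₂ = 379.0/16.06 = 23.5990 s.
Solving the cascade with C₁(0)=C₂(0)=0 gives C₂(t) = C_in[1 − (τ₁ e^(−t/τ₁) − τ₂ e^(−t/τ₂))/(τ₁ − τ₂)].
At t = 16.29: e^(−t/τ₁) = 0.0925039, e^(−t/τ₂) = 0.501434.
C₂ = 0.6564·[1 − (6.84309·0.0925039 − 23.5990·0.501434)/(-16.7559)] = 0.6564·0.331560 = 0.217636 g/L.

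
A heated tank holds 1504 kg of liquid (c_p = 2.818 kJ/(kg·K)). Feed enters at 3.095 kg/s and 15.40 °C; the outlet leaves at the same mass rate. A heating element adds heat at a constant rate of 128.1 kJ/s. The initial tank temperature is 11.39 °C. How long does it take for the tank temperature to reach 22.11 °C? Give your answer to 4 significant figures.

First-law balance (no shaft work): M c_p dT/dt = ṁ c_p (T_in − T) + 128.1.
τ = M/ṁ = 485.945 s; T_ss = T_in + Q̇/(ṁ c_p) = 30.0875 °C.
T(t) = T_ss + (T₀ − T_ss) e^(−t/τ). Set T = 22.11:
e^(−t/τ) = (22.11 − 30.0875)/(11.39 − 30.0875) = 0.426661
t = −485.945 · ln(0.426661) = 413.911 s.

413.9 s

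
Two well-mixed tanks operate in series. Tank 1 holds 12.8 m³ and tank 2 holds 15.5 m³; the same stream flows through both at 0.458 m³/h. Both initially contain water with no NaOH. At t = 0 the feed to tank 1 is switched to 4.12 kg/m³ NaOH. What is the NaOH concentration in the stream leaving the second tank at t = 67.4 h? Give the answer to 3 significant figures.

Species balance on tank i: dCᵢ/dt = (Cᵢ₋₁ − Cᵢ)/τᵢ with τᵢ = Vᵢ/Q.
τ₁ = 12.8/0.458 = 27.948 h; τ₂ = 15.5/0.458 = 33.843 h.
Solving the cascade with C₁(0)=C₂(0)=0 gives C₂(t) = C_in[1 − (τ₁ e^(−t/τ₁) − τ₂ e^(−t/τ₂))/(τ₁ − τ₂)].
At t = 67.4: e^(−t/τ₁) = 0.089667, e^(−t/τ₂) = 0.13648.
C₂ = 4.12·[1 − (27.948·0.089667 − 33.843·0.13648)/(-5.8952)] = 4.12·0.64158 = 2.6433 kg/m³.

2.64 kg/m³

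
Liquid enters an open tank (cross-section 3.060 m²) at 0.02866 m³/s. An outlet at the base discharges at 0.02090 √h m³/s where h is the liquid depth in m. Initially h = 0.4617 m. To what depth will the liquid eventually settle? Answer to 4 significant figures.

Accumulation of liquid (constant cross-section A): A dh/dt = Q_in − 0.02090 √h. At steady state dh/dt = 0:
Q_in = 0.02090 √h_ss ⇒ √h_ss = 0.02866/0.02090 = 1.37129.
h_ss = 1.37129² = 1.88044 m. (Since h₀ = 0.4617 m < h_ss, the level will rise toward this value.)

1.880 m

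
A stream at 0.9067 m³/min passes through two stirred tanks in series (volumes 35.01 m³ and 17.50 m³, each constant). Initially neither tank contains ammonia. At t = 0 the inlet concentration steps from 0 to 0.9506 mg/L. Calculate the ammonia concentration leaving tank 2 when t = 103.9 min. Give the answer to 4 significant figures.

Species balance on tank i: dCᵢ/dt = (Cᵢ₋₁ − Cᵢ)/τᵢ with τᵢ = Vᵢ/Q.
τ₁ = 35.01/0.9067 = 38.6126 min; τ₂ = 17.50/0.9067 = 19.3008 min.
Solving the cascade with C₁(0)=C₂(0)=0 gives C₂(t) = C_in[1 − (τ₁ e^(−t/τ₁) − τ₂ e^(−t/τ₂))/(τ₁ − τ₂)].
At t = 103.9: e^(−t/τ₁) = 0.0678243, e^(−t/τ₂) = 0.00459307.
C₂ = 0.9506·[1 − (38.6126·0.0678243 − 19.3008·0.00459307)/(19.3118)] = 0.9506·0.868981 = 0.826053 mg/L.

0.8261 mg/L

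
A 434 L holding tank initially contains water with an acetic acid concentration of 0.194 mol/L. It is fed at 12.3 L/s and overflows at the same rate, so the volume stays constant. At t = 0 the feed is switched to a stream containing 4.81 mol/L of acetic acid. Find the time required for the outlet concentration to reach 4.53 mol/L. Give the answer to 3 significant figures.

98.9 s

Transient balance on the dissolved component: V dC/dt = Q(C_in − C), so τ = V/Q = 35.285 s.
C(t) = C_in + (C₀ − C_in) e^(−t/τ). Set C = 4.53 and solve for t:
e^(−t/τ) = (C − C_in)/(C₀ − C_in) = (4.53 − 4.81)/(0.194 − 4.81) = 0.060659
t = −τ ln(…) = 35.285 × 2.8025 = 98.885 s.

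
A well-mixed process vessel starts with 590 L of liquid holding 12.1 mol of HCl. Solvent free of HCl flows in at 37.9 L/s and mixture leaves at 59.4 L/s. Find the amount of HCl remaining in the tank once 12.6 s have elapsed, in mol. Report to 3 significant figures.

Total volume: dV/dt = Q_in − Q_out = -21.500 L/s, so V(t) = 590 − 21.500 t and V(12.6) = 319.10 L.
Solute balance: dm/dt = 0 − Q_out C = −Q_out m/V(t).
Separate: dm/m = −Q_out dt/V(t) ⇒ ln(m/m₀) = −(Q_out/(Q_in−Q_out)) ln(V/V₀).
m = m₀ (V₀/V)^(Q_out/(Q_in−Q_out)) = 12.1 × (590/319.10)^(-2.7628) = 2.2148 mol.

2.21 mol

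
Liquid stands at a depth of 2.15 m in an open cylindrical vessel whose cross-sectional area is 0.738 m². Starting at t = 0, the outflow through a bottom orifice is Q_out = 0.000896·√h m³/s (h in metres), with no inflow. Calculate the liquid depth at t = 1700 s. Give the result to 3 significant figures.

0.189 m

A dh/dt = −Q_out = −0.000896 √h.
∫ h^(−1/2) dh = −(0.000896/A) ∫ dt, giving 2√h = 2√h₀ − (0.000896/A) t.
√h = √2.15 − 0.000896·1700/(2·0.738) = 1.4663 − 1.0320 = 0.43431.
h = 0.43431² = 0.18862 m.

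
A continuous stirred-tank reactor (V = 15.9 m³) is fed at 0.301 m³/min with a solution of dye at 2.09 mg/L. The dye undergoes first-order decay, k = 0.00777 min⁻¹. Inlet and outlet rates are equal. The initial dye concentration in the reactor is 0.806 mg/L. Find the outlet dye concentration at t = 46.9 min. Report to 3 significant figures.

V dC/dt = Q(C_in − C) − k V C.
dC/dt = (Q/V) C_in − (Q/V + k) C; effective rate a = Q/V + k = 0.018931 + 0.00777 = 0.026701 min⁻¹.
C_ss = Q C_in/(Q + kV) = 1.4818 mg/L; C(t) = C_ss + (C₀ − C_ss) e^(−a t).
C(46.9) = 1.4818 + (-0.67581)·e^(−0.026701·46.9) = 1.4818 + (-0.67581)·0.28586 = 1.2886 mg/L.

1.29 mg/L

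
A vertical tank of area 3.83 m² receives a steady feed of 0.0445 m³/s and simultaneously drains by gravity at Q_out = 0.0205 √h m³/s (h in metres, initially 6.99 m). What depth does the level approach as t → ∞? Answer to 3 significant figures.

Level balance: A dh/dt = 0.0445 − 0.0205 √h. Setting dh/dt = 0:
Q_in = 0.0205 √h_ss ⇒ √h_ss = 0.0445/0.0205 = 2.1707.
h_ss = 2.1707² = 4.7121 m. (Since h₀ = 6.99 m > h_ss, the level will fall toward this value.)

4.71 m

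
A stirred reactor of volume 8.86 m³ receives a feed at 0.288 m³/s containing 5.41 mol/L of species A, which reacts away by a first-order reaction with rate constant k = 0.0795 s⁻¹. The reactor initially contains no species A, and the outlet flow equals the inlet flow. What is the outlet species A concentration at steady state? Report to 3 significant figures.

V dC/dt = Q(C_in − C) − k V C.
Steady state (dC/dt = 0): C_ss = Q C_in/(Q + kV) = C_in/(1 + kV/Q).
C_ss = 0.288·5.41/(0.288 + 0.0795·8.86) = 1.5581/0.99237 = 1.5701 mol/L.

1.57 mol/L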